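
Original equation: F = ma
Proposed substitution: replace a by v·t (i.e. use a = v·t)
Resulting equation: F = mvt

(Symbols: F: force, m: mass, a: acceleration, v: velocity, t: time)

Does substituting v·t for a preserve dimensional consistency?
No

[a] = [L T^-2] and [v·t] = [L]. These differ, so the substitution replaces a quantity by one of different dimensions and the result F = mvt has LHS [L M T^-2] vs RHS [L M] — inconsistent.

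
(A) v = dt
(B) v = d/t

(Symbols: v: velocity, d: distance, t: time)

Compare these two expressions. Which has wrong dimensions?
(A)

(A) v = dt: LHS [L T^-1], RHS [L T] ✗
(B) v = d/t: LHS [L T^-1], RHS [L T^-1] ✓

Expression (A) v = dt is dimensionally incorrect.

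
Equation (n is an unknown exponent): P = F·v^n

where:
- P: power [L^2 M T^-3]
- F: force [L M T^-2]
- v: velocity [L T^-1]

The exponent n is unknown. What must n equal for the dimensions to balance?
n = 1

P has dimensions [L^2 M T^-3]; v has dimensions [L T^-1].
The rest of the RHS has dimensions [L M T^-2], so v^n must supply [L T^-1].
With n = 1: F·v^1 has dimensions [L^2 M T^-3], matching the LHS ✓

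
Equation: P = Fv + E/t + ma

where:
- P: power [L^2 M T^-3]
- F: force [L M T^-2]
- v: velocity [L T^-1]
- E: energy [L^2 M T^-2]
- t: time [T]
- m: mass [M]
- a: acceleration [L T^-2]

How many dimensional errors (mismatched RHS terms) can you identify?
1

LHS P: [L^2 M T^-3]
- Fv: [L^2 M T^-3] ✓
- E/t: [L^2 M T^-3] ✓
- ma: [L M T^-2] ✗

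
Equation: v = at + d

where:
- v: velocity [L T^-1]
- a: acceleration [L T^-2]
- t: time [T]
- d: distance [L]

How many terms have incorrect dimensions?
1

LHS v: [L T^-1]
- at: [L T^-1] ✓
- d: [L] ✗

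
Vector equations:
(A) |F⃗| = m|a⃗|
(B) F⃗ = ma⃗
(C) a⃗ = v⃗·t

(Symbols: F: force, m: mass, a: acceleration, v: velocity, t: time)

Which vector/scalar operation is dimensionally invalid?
(C) a⃗ = v⃗·t

(A) |F⃗| = m|a⃗|: LHS [L M T^-2], RHS [L M T^-2] ✓ — magnitudes of vectors are scalars
(B) F⃗ = ma⃗: LHS [L M T^-2], RHS [L M T^-2] ✓ — Force and acceleration are vectors, mass is a scalar
(C) a⃗ = v⃗·t: LHS [L T^-2], RHS [L] ✗ — acceleration is velocity per time; should be v⃗/t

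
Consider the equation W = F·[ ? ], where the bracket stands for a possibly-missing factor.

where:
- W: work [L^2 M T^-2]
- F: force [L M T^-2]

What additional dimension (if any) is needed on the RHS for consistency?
[L] — length (e.g. a distance d)

W has dimensions [L^2 M T^-2]; F has dimensions [L M T^-2].
The bracketed factor must supply [L^2 M T^-2] / [L M T^-2] = [L].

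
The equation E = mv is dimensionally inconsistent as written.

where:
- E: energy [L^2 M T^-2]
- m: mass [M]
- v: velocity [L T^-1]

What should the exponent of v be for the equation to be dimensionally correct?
The exponent of v should be 2: E = mv^2

The LHS E has dimensions [L^2 M T^-2]; v has dimensions [L T^-1].
As written, the RHS mv (exponent 1 on v) has dimensions [L M T^-1], which does not match.
With exponent 2, the RHS mv^2 has dimensions [L^2 M T^-2], matching the LHS.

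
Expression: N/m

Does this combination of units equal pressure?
No

The expression N/m has dimensions [M T^-2], but pressure has dimensions [L^-1 M T^-2].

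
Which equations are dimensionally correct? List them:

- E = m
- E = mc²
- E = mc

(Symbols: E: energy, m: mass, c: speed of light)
Dimensionally correct: E = mc²
Dimensionally incorrect: E = m, E = mc
Ordered (correct first, then incorrect): E = mc², E = m, E = mc

- E = m: LHS [L^2 M T^-2], RHS [M] → incorrect ✗
- E = mc²: LHS [L^2 M T^-2], RHS [L^2 M T^-2] → correct ✓
- E = mc: LHS [L^2 M T^-2], RHS [L M T^-1] → incorrect ✗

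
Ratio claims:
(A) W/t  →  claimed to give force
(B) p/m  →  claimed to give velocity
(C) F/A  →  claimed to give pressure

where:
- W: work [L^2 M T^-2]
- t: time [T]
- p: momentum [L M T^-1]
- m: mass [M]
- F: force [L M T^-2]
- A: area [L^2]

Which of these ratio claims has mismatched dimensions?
(A) W/t does not give force

(A) W/t: [L^2 M T^-3] ≠ force [L M T^-2] ✗
(B) p/m: [L T^-1] = velocity [L T^-1] ✓
(C) F/A: [L^-1 M T^-2] = pressure [L^-1 M T^-2] ✓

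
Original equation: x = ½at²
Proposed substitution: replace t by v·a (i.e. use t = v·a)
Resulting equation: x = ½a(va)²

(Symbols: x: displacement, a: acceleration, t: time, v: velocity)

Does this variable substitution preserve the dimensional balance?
No

[t] = [T] and [v·a] = [L^2 T^-3]. These differ, so the substitution replaces a quantity by one of different dimensions and the result x = ½a(va)² has LHS [L] vs RHS [L^5 T^-8] — inconsistent.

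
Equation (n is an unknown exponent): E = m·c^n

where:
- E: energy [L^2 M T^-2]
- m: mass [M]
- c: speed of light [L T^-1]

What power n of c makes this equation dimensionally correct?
n = 2

E has dimensions [L^2 M T^-2]; c has dimensions [L T^-1].
The rest of the RHS has dimensions [M], so c^n must supply [L^2 T^-2].
With n = 2: m·c^2 has dimensions [L^2 M T^-2], matching the LHS ✓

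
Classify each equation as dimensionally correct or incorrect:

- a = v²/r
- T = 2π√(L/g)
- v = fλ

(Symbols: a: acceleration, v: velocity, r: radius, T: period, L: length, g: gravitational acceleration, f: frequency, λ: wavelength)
Dimensionally correct: a = v²/r, T = 2π√(L/g), v = fλ
Dimensionally incorrect: none
Ordered (correct first, then incorrect): a = v²/r, T = 2π√(L/g), v = fλ

- a = v²/r: LHS [L T^-2], RHS [L T^-2] → correct ✓
- T = 2π√(L/g): LHS [T], RHS [T] → correct ✓
- v = fλ: LHS [L T^-1], RHS [L T^-1] → correct ✓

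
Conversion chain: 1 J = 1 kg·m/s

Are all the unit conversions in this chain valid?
The chain is incorrect (it contains an error).

Incorrect: Joule is kg·m²/s², not kg·m/s (that is momentum)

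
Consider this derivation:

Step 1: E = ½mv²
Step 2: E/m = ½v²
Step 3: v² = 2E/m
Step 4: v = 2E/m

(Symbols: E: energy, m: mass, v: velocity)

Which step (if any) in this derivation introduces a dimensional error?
Step 4

Step 1: E = ½mv² → LHS [L^2 M T^-2], RHS [L^2 M T^-2] ✓
Step 2: E/m = ½v² → LHS [L^2 T^-2], RHS [L^2 T^-2] ✓
Step 3: v² = 2E/m → LHS [L^2 T^-2], RHS [L^2 T^-2] ✓
Step 4: v = 2E/m → LHS [L T^-1], RHS [L^2 T^-2] ✗

The first dimensional inconsistency appears in step 4: v = 2E/m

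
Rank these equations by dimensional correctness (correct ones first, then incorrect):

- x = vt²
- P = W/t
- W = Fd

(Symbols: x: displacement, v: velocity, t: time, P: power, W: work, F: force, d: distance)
Dimensionally correct: P = W/t, W = Fd
Dimensionally incorrect: x = vt²
Ordered (correct first, then incorrect): P = W/t, W = Fd, x = vt²

- x = vt²: LHS [L], RHS [L T] → incorrect ✗
- P = W/t: LHS [L^2 M T^-3], RHS [L^2 M T^-3] → correct ✓
- W = Fd: LHS [L^2 M T^-2], RHS [L^2 M T^-2] → correct ✓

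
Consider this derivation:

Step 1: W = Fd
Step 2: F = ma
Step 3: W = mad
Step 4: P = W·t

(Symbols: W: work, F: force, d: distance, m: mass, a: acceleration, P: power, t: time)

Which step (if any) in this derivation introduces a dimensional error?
Step 4

Step 1: W = Fd → LHS [L^2 M T^-2], RHS [L^2 M T^-2] ✓
Step 2: F = ma → LHS [L M T^-2], RHS [L M T^-2] ✓
Step 3: W = mad → LHS [L^2 M T^-2], RHS [L^2 M T^-2] ✓
Step 4: P = W·t → LHS [L^2 M T^-3], RHS [L^2 M T^-1] ✗

The first dimensional inconsistency appears in step 4: P = W·t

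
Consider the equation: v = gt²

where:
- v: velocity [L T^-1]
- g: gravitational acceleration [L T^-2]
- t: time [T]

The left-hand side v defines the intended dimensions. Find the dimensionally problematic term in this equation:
The right-hand side term gt²

v has dimensions [L T^-1], but gt² has dimensions [L], so the term gt² is dimensionally wrong for v.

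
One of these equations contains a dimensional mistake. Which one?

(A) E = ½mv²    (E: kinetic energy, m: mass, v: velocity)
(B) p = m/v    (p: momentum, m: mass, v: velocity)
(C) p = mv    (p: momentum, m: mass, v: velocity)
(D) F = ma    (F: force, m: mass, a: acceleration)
(B) p = m/v

The equation (B) p = m/v is dimensionally incorrect.

LHS (p): [L M T^-1]
RHS (m/v): [L^-1 M T] ✗

The dimensions do not match. The other three equations balance.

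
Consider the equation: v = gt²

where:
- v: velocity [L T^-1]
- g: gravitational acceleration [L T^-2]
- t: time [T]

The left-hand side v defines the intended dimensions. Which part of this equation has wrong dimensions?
The right-hand side term gt²

v has dimensions [L T^-1], but gt² has dimensions [L], so the term gt² is dimensionally wrong for v.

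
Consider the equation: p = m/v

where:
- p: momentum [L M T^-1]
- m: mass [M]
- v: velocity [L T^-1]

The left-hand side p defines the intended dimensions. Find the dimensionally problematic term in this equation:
The right-hand side term m/v

p has dimensions [L M T^-1], but m/v has dimensions [L^-1 M T], so the term m/v is dimensionally wrong for p.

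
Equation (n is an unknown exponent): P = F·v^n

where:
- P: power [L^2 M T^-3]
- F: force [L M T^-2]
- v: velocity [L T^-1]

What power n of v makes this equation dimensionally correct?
n = 1

P has dimensions [L^2 M T^-3]; v has dimensions [L T^-1].
The rest of the RHS has dimensions [L M T^-2], so v^n must supply [L T^-1].
With n = 1: F·v^1 has dimensions [L^2 M T^-3], matching the LHS ✓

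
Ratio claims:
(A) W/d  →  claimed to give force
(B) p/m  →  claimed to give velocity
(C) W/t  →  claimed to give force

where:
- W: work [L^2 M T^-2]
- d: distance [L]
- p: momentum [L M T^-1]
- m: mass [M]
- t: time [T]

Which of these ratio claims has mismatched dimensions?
(C) W/t does not give force

(A) W/d: [L M T^-2] = force [L M T^-2] ✓
(B) p/m: [L T^-1] = velocity [L T^-1] ✓
(C) W/t: [L^2 M T^-3] ≠ force [L M T^-2] ✗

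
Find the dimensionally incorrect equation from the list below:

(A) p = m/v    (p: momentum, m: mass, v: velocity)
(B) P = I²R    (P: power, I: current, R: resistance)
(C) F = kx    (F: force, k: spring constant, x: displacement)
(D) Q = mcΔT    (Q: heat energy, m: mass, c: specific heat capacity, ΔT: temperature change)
(A) p = m/v

The equation (A) p = m/v is dimensionally incorrect.

LHS (p): [L M T^-1]
RHS (m/v): [L^-1 M T] ✗

The dimensions do not match. The other three equations balance.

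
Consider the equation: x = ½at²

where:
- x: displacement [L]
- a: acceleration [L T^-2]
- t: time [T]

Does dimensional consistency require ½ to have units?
No

x has dimensions [L] and at² already has dimensions [L], so the equation balances without ½ contributing any dimensions. ½ is a pure (dimensionless) number; changing or removing it would not affect dimensional consistency.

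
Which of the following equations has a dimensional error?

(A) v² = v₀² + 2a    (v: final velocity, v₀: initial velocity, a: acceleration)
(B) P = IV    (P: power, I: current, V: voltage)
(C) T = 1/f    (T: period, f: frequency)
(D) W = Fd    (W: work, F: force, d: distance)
(A) v² = v₀² + 2a

The equation (A) v² = v₀² + 2a is dimensionally incorrect.

LHS (v²): [L^2 T^-2]
RHS terms:
  - v₀²: [L^2 T^-2] ✓
  - 2a: [L T^-2] ✗ (does not match LHS)

The dimensions do not match. The other three equations balance.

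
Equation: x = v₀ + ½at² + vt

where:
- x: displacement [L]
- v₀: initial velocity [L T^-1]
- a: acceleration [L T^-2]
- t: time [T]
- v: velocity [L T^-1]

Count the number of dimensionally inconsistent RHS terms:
1

LHS x: [L]
- v₀: [L T^-1] ✗
- ½at²: [L] ✓
- vt: [L] ✓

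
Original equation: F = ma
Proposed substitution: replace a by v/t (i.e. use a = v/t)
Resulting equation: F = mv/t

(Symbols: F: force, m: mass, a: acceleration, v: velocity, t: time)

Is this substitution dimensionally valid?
Yes

[a] = [L T^-2] and [v/t] = [L T^-2]. These match, so the substitution replaces a quantity by one of the same dimensions and the result F = mv/t has LHS [L M T^-2] vs RHS [L M T^-2] — still consistent.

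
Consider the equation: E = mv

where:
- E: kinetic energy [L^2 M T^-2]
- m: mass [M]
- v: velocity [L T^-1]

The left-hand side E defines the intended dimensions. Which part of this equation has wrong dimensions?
The right-hand side term mv

E has dimensions [L^2 M T^-2], but mv has dimensions [L M T^-1], so the term mv is dimensionally wrong for E.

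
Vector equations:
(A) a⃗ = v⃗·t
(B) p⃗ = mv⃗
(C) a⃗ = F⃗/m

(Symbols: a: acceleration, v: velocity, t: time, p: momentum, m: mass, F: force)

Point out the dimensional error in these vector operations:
(A) a⃗ = v⃗·t

(A) a⃗ = v⃗·t: LHS [L T^-2], RHS [L] ✗ — acceleration is velocity per time; should be v⃗/t
(B) p⃗ = mv⃗: LHS [L M T^-1], RHS [L M T^-1] ✓ — mass (scalar) times velocity (vector)
(C) a⃗ = F⃗/m: LHS [L T^-2], RHS [L T^-2] ✓ — force (vector) divided by mass (scalar)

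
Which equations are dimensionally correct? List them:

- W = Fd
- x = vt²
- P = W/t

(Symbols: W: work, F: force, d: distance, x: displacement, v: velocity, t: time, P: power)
Dimensionally correct: W = Fd, P = W/t
Dimensionally incorrect: x = vt²
Ordered (correct first, then incorrect): W = Fd, P = W/t, x = vt²

- W = Fd: LHS [L^2 M T^-2], RHS [L^2 M T^-2] → correct ✓
- x = vt²: LHS [L], RHS [L T] → incorrect ✗
- P = W/t: LHS [L^2 M T^-3], RHS [L^2 M T^-3] → correct ✓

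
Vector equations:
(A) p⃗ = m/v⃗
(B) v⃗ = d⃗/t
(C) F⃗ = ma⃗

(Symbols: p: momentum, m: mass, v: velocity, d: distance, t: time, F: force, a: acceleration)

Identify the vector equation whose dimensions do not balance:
(A) p⃗ = m/v⃗

(A) p⃗ = m/v⃗: LHS [L M T^-1], RHS [L^-1 M T] ✗ — momentum is mass times velocity; should be mv⃗ (and division by a vector is undefined)
(B) v⃗ = d⃗/t: LHS [L T^-1], RHS [L T^-1] ✓ — displacement (vector) divided by time (scalar)
(C) F⃗ = ma⃗: LHS [L M T^-2], RHS [L M T^-2] ✓ — Force and acceleration are vectors, mass is a scalar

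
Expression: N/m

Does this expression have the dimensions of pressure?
No

The expression N/m has dimensions [M T^-2], but pressure has dimensions [L^-1 M T^-2].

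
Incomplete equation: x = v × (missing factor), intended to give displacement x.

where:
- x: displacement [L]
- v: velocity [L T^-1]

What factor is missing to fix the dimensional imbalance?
t (time), dimensions [T]

x has dimensions [L] and v has dimensions [L T^-1].
The missing factor must have dimensions [L] / [L T^-1] = [T], i.e. time (t).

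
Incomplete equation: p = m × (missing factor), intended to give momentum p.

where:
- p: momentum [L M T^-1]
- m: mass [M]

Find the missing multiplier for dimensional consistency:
v (velocity), dimensions [L T^-1]

p has dimensions [L M T^-1] and m has dimensions [M].
The missing factor must have dimensions [L M T^-1] / [M] = [L T^-1], i.e. velocity (v).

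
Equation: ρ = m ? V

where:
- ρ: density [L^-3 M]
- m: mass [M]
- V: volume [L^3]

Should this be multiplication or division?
division (÷): ρ = m ÷ V

ρ [L^-3 M]; m [M]; V [L^3].
m × V → [L^3 M] ✗
m ÷ V → [L^-3 M] ✓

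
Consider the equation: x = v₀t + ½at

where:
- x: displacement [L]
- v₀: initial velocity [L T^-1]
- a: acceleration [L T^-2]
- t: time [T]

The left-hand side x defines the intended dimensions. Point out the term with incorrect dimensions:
The term ½at

Checking each RHS term against the LHS:
- v₀t: [L] — matches x [L] ✓
- ½at: [L T^-1] — does NOT match x [L] ✗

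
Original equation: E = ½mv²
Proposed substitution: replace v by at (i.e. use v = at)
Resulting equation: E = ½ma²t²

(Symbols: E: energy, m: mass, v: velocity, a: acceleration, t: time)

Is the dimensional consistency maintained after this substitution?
Yes

[v] = [L T^-1] and [at] = [L T^-1]. These match, so the substitution replaces a quantity by one of the same dimensions and the result E = ½ma²t² has LHS [L^2 M T^-2] vs RHS [L^2 M T^-2] — still consistent.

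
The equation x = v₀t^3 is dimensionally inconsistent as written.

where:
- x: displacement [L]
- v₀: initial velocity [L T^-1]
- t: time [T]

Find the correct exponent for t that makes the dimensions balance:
The exponent of t should be 1: x = v₀t

The LHS x has dimensions [L]; t has dimensions [T].
As written, the RHS v₀t^3 (exponent 3 on t) has dimensions [L T^2], which does not match.
With exponent 1, the RHS v₀t has dimensions [L], matching the LHS.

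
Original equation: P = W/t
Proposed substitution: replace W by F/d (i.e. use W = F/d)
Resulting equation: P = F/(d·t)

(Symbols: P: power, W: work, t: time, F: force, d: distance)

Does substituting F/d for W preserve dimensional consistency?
No

[W] = [L^2 M T^-2] and [F/d] = [M T^-2]. These differ, so the substitution replaces a quantity by one of different dimensions and the result P = F/(d·t) has LHS [L^2 M T^-3] vs RHS [M T^-3] — inconsistent.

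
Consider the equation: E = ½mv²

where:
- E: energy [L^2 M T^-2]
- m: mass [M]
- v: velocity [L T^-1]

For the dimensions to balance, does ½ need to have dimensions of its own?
No

E has dimensions [L^2 M T^-2] and mv² already has dimensions [L^2 M T^-2], so the equation balances without ½ contributing any dimensions. ½ is a pure (dimensionless) number; changing or removing it would not affect dimensional consistency.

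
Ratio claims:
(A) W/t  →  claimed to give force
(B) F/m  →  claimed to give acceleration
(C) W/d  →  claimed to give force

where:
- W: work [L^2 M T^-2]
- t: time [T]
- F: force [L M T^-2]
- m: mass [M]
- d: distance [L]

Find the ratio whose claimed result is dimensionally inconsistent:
(A) W/t does not give force

(A) W/t: [L^2 M T^-3] ≠ force [L M T^-2] ✗
(B) F/m: [L T^-2] = acceleration [L T^-2] ✓
(C) W/d: [L M T^-2] = force [L M T^-2] ✓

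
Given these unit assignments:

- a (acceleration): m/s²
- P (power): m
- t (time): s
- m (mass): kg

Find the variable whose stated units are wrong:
P

The variable P (power) should have units W, not m.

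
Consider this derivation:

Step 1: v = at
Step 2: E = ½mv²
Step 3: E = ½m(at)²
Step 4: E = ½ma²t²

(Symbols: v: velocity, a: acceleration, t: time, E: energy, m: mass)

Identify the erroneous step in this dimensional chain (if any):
No step introduces an error — all steps are dimensionally consistent.

Step 1: v = at → LHS [L T^-1], RHS [L T^-1] ✓
Step 2: E = ½mv² → LHS [L^2 M T^-2], RHS [L^2 M T^-2] ✓
Step 3: E = ½m(at)² → LHS [L^2 M T^-2], RHS [L^2 M T^-2] ✓
Step 4: E = ½ma²t² → LHS [L^2 M T^-2], RHS [L^2 M T^-2] ✓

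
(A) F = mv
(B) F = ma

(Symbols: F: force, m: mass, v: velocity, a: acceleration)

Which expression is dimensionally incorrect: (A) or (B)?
(A)

(A) F = mv: LHS [L M T^-2], RHS [L M T^-1] ✗
(B) F = ma: LHS [L M T^-2], RHS [L M T^-2] ✓

Expression (A) F = mv is dimensionally incorrect.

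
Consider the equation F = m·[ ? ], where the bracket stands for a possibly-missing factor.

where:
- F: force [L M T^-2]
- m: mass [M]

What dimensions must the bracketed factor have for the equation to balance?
[L T^-2] — acceleration (e.g. a)

F has dimensions [L M T^-2]; m has dimensions [M].
The bracketed factor must supply [L M T^-2] / [M] = [L T^-2].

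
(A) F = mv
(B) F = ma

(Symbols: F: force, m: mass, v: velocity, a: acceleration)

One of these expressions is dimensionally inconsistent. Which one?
(A)

(A) F = mv: LHS [L M T^-2], RHS [L M T^-1] ✗
(B) F = ma: LHS [L M T^-2], RHS [L M T^-2] ✓

Expression (A) F = mv is dimensionally incorrect.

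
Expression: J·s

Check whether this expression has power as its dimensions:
No

The expression J·s has dimensions [L^2 M T^-1], but power has dimensions [L^2 M T^-3].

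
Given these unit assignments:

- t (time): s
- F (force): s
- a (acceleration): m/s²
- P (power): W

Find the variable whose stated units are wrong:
F

The variable F (force) should have units N, not s.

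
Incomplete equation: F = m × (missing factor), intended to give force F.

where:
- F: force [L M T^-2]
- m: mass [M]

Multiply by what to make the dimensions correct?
a (acceleration), dimensions [L T^-2]

F has dimensions [L M T^-2] and m has dimensions [M].
The missing factor must have dimensions [L M T^-2] / [M] = [L T^-2], i.e. acceleration (a).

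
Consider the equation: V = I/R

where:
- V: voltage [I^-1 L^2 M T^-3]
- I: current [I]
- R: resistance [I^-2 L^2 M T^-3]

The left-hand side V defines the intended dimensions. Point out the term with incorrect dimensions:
The right-hand side term I/R

V has dimensions [I^-1 L^2 M T^-3], but I/R has dimensions [I^3 L^-2 M^-1 T^3], so the term I/R is dimensionally wrong for V.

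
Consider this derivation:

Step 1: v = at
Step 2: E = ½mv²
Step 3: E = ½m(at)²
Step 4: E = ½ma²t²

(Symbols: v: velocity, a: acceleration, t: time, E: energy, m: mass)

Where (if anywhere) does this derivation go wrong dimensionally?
No step introduces an error — all steps are dimensionally consistent.

Step 1: v = at → LHS [L T^-1], RHS [L T^-1] ✓
Step 2: E = ½mv² → LHS [L^2 M T^-2], RHS [L^2 M T^-2] ✓
Step 3: E = ½m(at)² → LHS [L^2 M T^-2], RHS [L^2 M T^-2] ✓
Step 4: E = ½ma²t² → LHS [L^2 M T^-2], RHS [L^2 M T^-2] ✓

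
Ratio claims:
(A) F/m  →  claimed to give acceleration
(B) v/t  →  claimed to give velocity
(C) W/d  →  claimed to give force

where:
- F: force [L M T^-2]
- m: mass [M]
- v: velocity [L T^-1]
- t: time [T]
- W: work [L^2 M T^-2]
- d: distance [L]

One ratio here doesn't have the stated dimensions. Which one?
(B) v/t does not give velocity

(A) F/m: [L T^-2] = acceleration [L T^-2] ✓
(B) v/t: [L T^-2] ≠ velocity [L T^-1] ✗
(C) W/d: [L M T^-2] = force [L M T^-2] ✓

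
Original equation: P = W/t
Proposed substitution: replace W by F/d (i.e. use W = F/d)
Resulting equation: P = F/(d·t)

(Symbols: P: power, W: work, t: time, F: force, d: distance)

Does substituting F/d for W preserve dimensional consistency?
No

[W] = [L^2 M T^-2] and [F/d] = [M T^-2]. These differ, so the substitution replaces a quantity by one of different dimensions and the result P = F/(d·t) has LHS [L^2 M T^-3] vs RHS [M T^-3] — inconsistent.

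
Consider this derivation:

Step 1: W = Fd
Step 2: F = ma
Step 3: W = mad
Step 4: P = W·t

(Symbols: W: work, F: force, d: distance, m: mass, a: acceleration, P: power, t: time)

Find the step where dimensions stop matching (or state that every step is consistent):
Step 4

Step 1: W = Fd → LHS [L^2 M T^-2], RHS [L^2 M T^-2] ✓
Step 2: F = ma → LHS [L M T^-2], RHS [L M T^-2] ✓
Step 3: W = mad → LHS [L^2 M T^-2], RHS [L^2 M T^-2] ✓
Step 4: P = W·t → LHS [L^2 M T^-3], RHS [L^2 M T^-1] ✗

The first dimensional inconsistency appears in step 4: P = W·t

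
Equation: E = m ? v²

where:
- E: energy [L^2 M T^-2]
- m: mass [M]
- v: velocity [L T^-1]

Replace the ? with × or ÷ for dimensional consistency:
multiplication (×): E = m × v²

E [L^2 M T^-2]; m [M]; v² [L^2 T^-2].
m × v² → [L^2 M T^-2] ✓
m ÷ v² → [L^-2 M T^2] ✗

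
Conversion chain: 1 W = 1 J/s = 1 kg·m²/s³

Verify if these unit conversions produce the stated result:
The chain is correct (no errors).

Correct: Watt is Joule per second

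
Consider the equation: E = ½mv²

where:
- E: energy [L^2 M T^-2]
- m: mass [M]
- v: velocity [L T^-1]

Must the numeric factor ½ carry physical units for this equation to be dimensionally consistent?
No

E has dimensions [L^2 M T^-2] and mv² already has dimensions [L^2 M T^-2], so the equation balances without ½ contributing any dimensions. ½ is a pure (dimensionless) number; changing or removing it would not affect dimensional consistency.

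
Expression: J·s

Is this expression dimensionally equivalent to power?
No

The expression J·s has dimensions [L^2 M T^-1], but power has dimensions [L^2 M T^-3].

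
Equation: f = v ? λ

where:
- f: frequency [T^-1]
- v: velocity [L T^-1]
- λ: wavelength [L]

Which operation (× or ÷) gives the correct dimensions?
division (÷): f = v ÷ λ

f [T^-1]; v [L T^-1]; λ [L].
v × λ → [L^2 T^-1] ✗
v ÷ λ → [T^-1] ✓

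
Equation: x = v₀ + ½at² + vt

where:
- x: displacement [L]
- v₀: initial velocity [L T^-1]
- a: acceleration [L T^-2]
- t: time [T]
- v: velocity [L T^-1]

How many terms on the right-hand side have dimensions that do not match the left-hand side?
1

LHS x: [L]
- v₀: [L T^-1] ✗
- ½at²: [L] ✓
- vt: [L] ✓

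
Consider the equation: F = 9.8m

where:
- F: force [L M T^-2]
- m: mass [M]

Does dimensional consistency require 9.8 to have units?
Yes

F has dimensions [L M T^-2], while m alone has dimensions [M]. For the equation to balance, the factor 9.8 must carry dimensions [L T^-2] — it is a dimensional constant (a numerical value of a physical quantity with its units suppressed), not a pure number.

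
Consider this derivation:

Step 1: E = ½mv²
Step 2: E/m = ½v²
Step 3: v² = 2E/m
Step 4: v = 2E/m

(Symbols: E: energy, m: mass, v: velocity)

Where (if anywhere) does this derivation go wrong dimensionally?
Step 4

Step 1: E = ½mv² → LHS [L^2 M T^-2], RHS [L^2 M T^-2] ✓
Step 2: E/m = ½v² → LHS [L^2 T^-2], RHS [L^2 T^-2] ✓
Step 3: v² = 2E/m → LHS [L^2 T^-2], RHS [L^2 T^-2] ✓
Step 4: v = 2E/m → LHS [L T^-1], RHS [L^2 T^-2] ✗

The first dimensional inconsistency appears in step 4: v = 2E/m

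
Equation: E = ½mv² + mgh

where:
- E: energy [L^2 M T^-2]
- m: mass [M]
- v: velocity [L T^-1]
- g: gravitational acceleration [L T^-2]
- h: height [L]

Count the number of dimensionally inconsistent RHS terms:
0

LHS E: [L^2 M T^-2]
- ½mv²: [L^2 M T^-2] ✓
- mgh: [L^2 M T^-2] ✓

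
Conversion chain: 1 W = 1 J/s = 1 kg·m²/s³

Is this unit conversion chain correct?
The chain is correct (no errors).

Correct: Watt is Joule per second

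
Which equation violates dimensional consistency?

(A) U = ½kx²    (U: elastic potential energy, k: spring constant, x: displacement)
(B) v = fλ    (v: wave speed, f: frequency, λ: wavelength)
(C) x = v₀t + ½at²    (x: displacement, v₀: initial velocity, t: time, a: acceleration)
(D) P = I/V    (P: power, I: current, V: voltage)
(D) P = I/V

The equation (D) P = I/V is dimensionally incorrect.

LHS (P): [L^2 M T^-3]
RHS (I/V): [I^2 L^-2 M^-1 T^3] ✗

The dimensions do not match. The other three equations balance.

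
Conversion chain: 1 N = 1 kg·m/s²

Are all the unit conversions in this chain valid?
The chain is correct (no errors).

Correct: Newton is defined as kg·m/s²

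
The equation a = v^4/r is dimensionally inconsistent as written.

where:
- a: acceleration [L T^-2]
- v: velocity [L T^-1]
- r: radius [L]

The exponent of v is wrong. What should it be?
The exponent of v should be 2: a = v^2/r

The LHS a has dimensions [L T^-2]; v has dimensions [L T^-1].
As written, the RHS v^4/r (exponent 4 on v) has dimensions [L^3 T^-4], which does not match.
With exponent 2, the RHS v^2/r has dimensions [L T^-2], matching the LHS.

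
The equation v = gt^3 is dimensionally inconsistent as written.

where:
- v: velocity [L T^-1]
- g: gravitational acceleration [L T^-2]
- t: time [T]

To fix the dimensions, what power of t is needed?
The exponent of t should be 1: v = gt

The LHS v has dimensions [L T^-1]; t has dimensions [T].
As written, the RHS gt^3 (exponent 3 on t) has dimensions [L T], which does not match.
With exponent 1, the RHS gt has dimensions [L T^-1], matching the LHS.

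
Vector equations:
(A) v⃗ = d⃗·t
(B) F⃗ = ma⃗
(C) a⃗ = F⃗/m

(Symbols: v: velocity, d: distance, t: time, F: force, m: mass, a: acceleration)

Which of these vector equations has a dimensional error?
(A) v⃗ = d⃗·t

(A) v⃗ = d⃗·t: LHS [L T^-1], RHS [L T] ✗ — velocity is displacement per time; should be d⃗/t
(B) F⃗ = ma⃗: LHS [L M T^-2], RHS [L M T^-2] ✓ — Force and acceleration are vectors, mass is a scalar
(C) a⃗ = F⃗/m: LHS [L T^-2], RHS [L T^-2] ✓ — force (vector) divided by mass (scalar)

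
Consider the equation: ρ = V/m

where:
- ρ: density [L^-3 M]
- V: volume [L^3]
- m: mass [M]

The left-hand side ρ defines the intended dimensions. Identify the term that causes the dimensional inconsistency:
The right-hand side term V/m

ρ has dimensions [L^-3 M], but V/m has dimensions [L^3 M^-1], so the term V/m is dimensionally wrong for ρ.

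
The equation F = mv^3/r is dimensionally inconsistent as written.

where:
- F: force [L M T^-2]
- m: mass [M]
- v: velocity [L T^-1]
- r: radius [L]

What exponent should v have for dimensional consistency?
The exponent of v should be 2: F = mv^2/r

The LHS F has dimensions [L M T^-2]; v has dimensions [L T^-1].
As written, the RHS mv^3/r (exponent 3 on v) has dimensions [L^2 M T^-3], which does not match.
With exponent 2, the RHS mv^2/r has dimensions [L M T^-2], matching the LHS.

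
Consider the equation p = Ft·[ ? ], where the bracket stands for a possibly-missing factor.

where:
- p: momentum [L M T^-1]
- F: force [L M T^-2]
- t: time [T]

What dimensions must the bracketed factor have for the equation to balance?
Nothing is missing — the bracketed factor must be dimensionless.

p has dimensions [L M T^-1] and Ft already has dimensions [L M T^-1], so p = Ft is dimensionally complete.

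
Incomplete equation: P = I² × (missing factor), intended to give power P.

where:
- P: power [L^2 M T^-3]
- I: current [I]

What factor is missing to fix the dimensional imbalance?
R (resistance), dimensions [I^-2 L^2 M T^-3]

P has dimensions [L^2 M T^-3] and I² has dimensions [I^2].
The missing factor must have dimensions [L^2 M T^-3] / [I^2] = [I^-2 L^2 M T^-3], i.e. resistance (R).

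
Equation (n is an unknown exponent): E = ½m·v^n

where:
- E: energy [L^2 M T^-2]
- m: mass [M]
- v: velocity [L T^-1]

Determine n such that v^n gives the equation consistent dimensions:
n = 2

E has dimensions [L^2 M T^-2]; v has dimensions [L T^-1].
The rest of the RHS has dimensions [M], so v^n must supply [L^2 T^-2].
With n = 2: ½m·v^2 has dimensions [L^2 M T^-2], matching the LHS ✓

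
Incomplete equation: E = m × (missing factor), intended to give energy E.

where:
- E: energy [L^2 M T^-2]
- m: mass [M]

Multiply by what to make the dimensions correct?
v² (velocity squared), dimensions [L^2 T^-2]

E has dimensions [L^2 M T^-2] and m has dimensions [M].
The missing factor must have dimensions [L^2 M T^-2] / [M] = [L^2 T^-2], i.e. velocity squared (v²).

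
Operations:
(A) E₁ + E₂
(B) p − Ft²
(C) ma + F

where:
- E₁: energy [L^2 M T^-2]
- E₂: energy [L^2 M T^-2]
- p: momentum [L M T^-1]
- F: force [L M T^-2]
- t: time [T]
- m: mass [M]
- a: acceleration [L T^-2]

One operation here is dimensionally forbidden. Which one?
(B) p − Ft²

(A) E₁ + E₂: E₁ [L^2 M T^-2] and E₂ [L^2 M T^-2] — same dimensions ✓
(B) p − Ft²: p [L M T^-1] and Ft² [L M] — different dimensions cannot be added/subtracted ✗
(C) ma + F: ma [L M T^-2] and F [L M T^-2] — same dimensions ✓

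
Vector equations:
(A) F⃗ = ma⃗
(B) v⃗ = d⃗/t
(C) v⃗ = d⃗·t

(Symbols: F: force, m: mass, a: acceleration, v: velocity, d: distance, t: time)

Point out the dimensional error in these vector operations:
(C) v⃗ = d⃗·t

(A) F⃗ = ma⃗: LHS [L M T^-2], RHS [L M T^-2] ✓ — Force and acceleration are vectors, mass is a scalar
(B) v⃗ = d⃗/t: LHS [L T^-1], RHS [L T^-1] ✓ — displacement (vector) divided by time (scalar)
(C) v⃗ = d⃗·t: LHS [L T^-1], RHS [L T] ✗ — velocity is displacement per time; should be d⃗/t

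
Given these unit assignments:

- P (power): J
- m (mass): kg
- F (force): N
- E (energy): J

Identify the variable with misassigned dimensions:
P

The variable P (power) should have units W, not J.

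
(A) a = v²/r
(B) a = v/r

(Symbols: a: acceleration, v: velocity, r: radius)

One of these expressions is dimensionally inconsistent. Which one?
(B)

(A) a = v²/r: LHS [L T^-2], RHS [L T^-2] ✓
(B) a = v/r: LHS [L T^-2], RHS [T^-1] ✗

Expression (B) a = v/r is dimensionally incorrect.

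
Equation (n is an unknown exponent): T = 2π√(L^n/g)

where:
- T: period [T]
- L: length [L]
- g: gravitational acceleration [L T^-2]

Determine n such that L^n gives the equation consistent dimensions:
n = 1

T has dimensions [T]; L has dimensions [L].
With n = 1: 2π√(L^1/g) has dimensions [T], matching the LHS ✓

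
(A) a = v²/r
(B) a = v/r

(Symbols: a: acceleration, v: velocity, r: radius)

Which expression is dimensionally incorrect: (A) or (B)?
(B)

(A) a = v²/r: LHS [L T^-2], RHS [L T^-2] ✓
(B) a = v/r: LHS [L T^-2], RHS [T^-1] ✗

Expression (B) a = v/r is dimensionally incorrect.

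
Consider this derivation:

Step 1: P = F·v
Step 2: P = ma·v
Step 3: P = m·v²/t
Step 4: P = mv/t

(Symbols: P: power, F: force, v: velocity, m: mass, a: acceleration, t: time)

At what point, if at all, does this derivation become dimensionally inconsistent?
Step 4

Step 1: P = F·v → LHS [L^2 M T^-3], RHS [L^2 M T^-3] ✓
Step 2: P = ma·v → LHS [L^2 M T^-3], RHS [L^2 M T^-3] ✓
Step 3: P = m·v²/t → LHS [L^2 M T^-3], RHS [L^2 M T^-3] ✓
Step 4: P = mv/t → LHS [L^2 M T^-3], RHS [L M T^-2] ✗

The first dimensional inconsistency appears in step 4: P = mv/t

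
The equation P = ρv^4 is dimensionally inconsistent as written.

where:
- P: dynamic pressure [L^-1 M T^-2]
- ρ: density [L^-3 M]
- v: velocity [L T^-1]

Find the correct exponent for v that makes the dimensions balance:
The exponent of v should be 2: P = ρv^2

The LHS P has dimensions [L^-1 M T^-2]; v has dimensions [L T^-1].
As written, the RHS ρv^4 (exponent 4 on v) has dimensions [L M T^-4], which does not match.
With exponent 2, the RHS ρv^2 has dimensions [L^-1 M T^-2], matching the LHS.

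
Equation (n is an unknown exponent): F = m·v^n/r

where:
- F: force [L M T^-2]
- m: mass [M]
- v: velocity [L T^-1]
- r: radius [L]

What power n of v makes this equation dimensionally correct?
n = 2

F has dimensions [L M T^-2]; v has dimensions [L T^-1].
The rest of the RHS has dimensions [L^-1 M], so v^n must supply [L^2 T^-2].
With n = 2: m·v^2/r has dimensions [L M T^-2], matching the LHS ✓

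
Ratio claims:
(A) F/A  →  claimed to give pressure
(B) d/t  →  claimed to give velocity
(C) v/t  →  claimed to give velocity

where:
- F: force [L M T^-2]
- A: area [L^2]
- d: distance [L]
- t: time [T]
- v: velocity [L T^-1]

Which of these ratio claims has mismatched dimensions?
(C) v/t does not give velocity

(A) F/A: [L^-1 M T^-2] = pressure [L^-1 M T^-2] ✓
(B) d/t: [L T^-1] = velocity [L T^-1] ✓
(C) v/t: [L T^-2] ≠ velocity [L T^-1] ✗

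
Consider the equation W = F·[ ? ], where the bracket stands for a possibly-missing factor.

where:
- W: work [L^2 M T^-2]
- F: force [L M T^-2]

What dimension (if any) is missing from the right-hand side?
[L] — length (e.g. a distance d)

W has dimensions [L^2 M T^-2]; F has dimensions [L M T^-2].
The bracketed factor must supply [L^2 M T^-2] / [L M T^-2] = [L].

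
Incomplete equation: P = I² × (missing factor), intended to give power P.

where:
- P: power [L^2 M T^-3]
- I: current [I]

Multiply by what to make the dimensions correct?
R (resistance), dimensions [I^-2 L^2 M T^-3]

P has dimensions [L^2 M T^-3] and I² has dimensions [I^2].
The missing factor must have dimensions [L^2 M T^-3] / [I^2] = [I^-2 L^2 M T^-3], i.e. resistance (R).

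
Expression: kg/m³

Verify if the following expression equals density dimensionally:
Yes

The expression kg/m³ has dimensions [L^-3 M], which is exactly density [L^-3 M].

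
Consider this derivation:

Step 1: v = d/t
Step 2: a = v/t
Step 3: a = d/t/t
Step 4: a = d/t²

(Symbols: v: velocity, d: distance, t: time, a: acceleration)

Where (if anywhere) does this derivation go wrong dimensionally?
No step introduces an error — all steps are dimensionally consistent.

Step 1: v = d/t → LHS [L T^-1], RHS [L T^-1] ✓
Step 2: a = v/t → LHS [L T^-2], RHS [L T^-2] ✓
Step 3: a = d/t/t → LHS [L T^-2], RHS [L T^-2] ✓
Step 4: a = d/t² → LHS [L T^-2], RHS [L T^-2] ✓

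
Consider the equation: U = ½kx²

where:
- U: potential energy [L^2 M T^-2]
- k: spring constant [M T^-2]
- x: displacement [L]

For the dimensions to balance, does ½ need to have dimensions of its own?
No

U has dimensions [L^2 M T^-2] and kx² already has dimensions [L^2 M T^-2], so the equation balances without ½ contributing any dimensions. ½ is a pure (dimensionless) number; changing or removing it would not affect dimensional consistency.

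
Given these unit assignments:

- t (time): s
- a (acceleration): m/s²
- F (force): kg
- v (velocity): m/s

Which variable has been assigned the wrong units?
F

The variable F (force) should have units N, not kg.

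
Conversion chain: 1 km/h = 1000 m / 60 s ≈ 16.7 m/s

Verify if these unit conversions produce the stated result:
The chain is incorrect (it contains an error).

Incorrect: 1 h = 3600 s, not 60 s (1 km/h ≈ 0.278 m/s)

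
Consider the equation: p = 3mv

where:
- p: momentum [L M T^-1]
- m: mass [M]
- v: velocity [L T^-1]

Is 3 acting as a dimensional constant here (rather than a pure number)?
No

p has dimensions [L M T^-1] and mv already has dimensions [L M T^-1], so the equation balances without 3 contributing any dimensions. 3 is a pure (dimensionless) number; changing or removing it would not affect dimensional consistency.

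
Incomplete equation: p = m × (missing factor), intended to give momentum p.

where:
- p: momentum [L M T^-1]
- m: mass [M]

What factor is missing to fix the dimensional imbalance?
v (velocity), dimensions [L T^-1]

p has dimensions [L M T^-1] and m has dimensions [M].
The missing factor must have dimensions [L M T^-1] / [M] = [L T^-1], i.e. velocity (v).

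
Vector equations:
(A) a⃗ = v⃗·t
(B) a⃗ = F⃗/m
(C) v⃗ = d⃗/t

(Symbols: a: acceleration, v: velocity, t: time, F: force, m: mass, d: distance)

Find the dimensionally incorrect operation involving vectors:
(A) a⃗ = v⃗·t

(A) a⃗ = v⃗·t: LHS [L T^-2], RHS [L] ✗ — acceleration is velocity per time; should be v⃗/t
(B) a⃗ = F⃗/m: LHS [L T^-2], RHS [L T^-2] ✓ — force (vector) divided by mass (scalar)
(C) v⃗ = d⃗/t: LHS [L T^-1], RHS [L T^-1] ✓ — displacement (vector) divided by time (scalar)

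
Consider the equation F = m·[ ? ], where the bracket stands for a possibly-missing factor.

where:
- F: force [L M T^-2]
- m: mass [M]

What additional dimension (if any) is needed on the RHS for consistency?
[L T^-2] — acceleration (e.g. a)

F has dimensions [L M T^-2]; m has dimensions [M].
The bracketed factor must supply [L M T^-2] / [M] = [L T^-2].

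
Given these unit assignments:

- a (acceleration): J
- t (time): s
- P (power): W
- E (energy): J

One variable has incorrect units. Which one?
a

The variable a (acceleration) should have units m/s², not J.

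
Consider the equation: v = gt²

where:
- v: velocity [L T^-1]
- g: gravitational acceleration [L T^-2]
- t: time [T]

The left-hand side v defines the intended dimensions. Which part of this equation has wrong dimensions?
The right-hand side term gt²

v has dimensions [L T^-1], but gt² has dimensions [L], so the term gt² is dimensionally wrong for v.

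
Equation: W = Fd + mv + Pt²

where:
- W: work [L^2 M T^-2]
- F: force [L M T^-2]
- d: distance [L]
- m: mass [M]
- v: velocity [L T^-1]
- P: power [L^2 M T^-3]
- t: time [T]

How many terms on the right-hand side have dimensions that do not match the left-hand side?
2

LHS W: [L^2 M T^-2]
- Fd: [L^2 M T^-2] ✓
- mv: [L M T^-1] ✗
- Pt²: [L^2 M T^-1] ✗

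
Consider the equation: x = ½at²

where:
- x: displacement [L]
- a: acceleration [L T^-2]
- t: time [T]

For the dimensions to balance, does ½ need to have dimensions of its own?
No

x has dimensions [L] and at² already has dimensions [L], so the equation balances without ½ contributing any dimensions. ½ is a pure (dimensionless) number; changing or removing it would not affect dimensional consistency.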